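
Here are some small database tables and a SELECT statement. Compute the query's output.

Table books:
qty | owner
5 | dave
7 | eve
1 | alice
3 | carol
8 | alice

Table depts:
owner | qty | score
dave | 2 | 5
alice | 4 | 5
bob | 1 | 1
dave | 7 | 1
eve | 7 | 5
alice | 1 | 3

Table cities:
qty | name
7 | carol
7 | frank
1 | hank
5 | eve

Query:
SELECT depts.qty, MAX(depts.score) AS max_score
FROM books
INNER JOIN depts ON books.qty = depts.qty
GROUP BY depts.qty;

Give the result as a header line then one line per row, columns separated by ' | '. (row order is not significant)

After JOIN depts (4 rows):
books.qty | books.owner | depts.owner | depts.qty | depts.score
7 | eve | dave | 7 | 1
7 | eve | eve | 7 | 5
1 | alice | bob | 1 | 1
1 | alice | alice | 1 | 3
After GROUP BY (2 rows):
depts.qty | max_score
7 | 5
1 | 3

== RESULT ==
depts.qty | max_score
7 | 5
1 | 3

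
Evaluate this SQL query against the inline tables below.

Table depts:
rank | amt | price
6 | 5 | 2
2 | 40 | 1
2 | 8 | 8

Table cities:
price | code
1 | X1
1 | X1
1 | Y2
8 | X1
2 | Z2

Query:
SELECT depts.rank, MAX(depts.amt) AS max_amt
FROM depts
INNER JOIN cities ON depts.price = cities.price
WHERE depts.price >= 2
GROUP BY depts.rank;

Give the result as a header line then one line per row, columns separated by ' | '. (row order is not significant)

== RESULT ==
depts.rank | max_amt
6 | 5
2 | 8

Derivation:
After JOIN cities (5 rows):
depts.rank | depts.amt | depts.price | cities.price | cities.code
6 | 5 | 2 | 2 | Z2
2 | 40 | 1 | 1 | X1
2 | 40 | 1 | 1 | X1
2 | 40 | 1 | 1 | Y2
2 | 8 | 8 | 8 | X1
After WHERE (2 rows):
depts.rank | depts.amt | depts.price | cities.price | cities.code
6 | 5 | 2 | 2 | Z2
2 | 8 | 8 | 8 | X1
After GROUP BY (2 rows):
depts.rank | max_amt
6 | 5
2 | 8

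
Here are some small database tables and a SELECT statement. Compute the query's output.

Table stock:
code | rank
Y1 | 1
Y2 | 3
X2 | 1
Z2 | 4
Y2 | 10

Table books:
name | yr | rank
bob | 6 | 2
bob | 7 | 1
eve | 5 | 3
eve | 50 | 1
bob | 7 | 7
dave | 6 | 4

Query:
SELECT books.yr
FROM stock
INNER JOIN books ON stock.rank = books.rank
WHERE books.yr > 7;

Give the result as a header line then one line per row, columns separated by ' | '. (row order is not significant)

After JOIN books (6 rows):
stock.code | stock.rank | books.name | books.yr | books.rank
Y1 | 1 | bob | 7 | 1
Y1 | 1 | eve | 50 | 1
Y2 | 3 | eve | 5 | 3
X2 | 1 | bob | 7 | 1
X2 | 1 | eve | 50 | 1
Z2 | 4 | dave | 6 | 4
After WHERE (2 rows):
stock.code | stock.rank | books.name | books.yr | books.rank
Y1 | 1 | eve | 50 | 1
X2 | 1 | eve | 50 | 1
After SELECT (2 rows):
books.yr
50
50

== RESULT ==
books.yr
50
50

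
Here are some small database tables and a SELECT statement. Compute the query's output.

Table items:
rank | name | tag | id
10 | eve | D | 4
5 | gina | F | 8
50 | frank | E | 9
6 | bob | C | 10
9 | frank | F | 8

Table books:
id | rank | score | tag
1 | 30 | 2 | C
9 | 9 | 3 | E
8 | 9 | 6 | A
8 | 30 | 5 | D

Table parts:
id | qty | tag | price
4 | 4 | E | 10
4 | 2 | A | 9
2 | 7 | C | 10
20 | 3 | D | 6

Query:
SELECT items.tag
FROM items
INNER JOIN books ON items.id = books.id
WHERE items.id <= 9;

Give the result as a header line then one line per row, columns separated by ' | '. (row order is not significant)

== RESULT ==
items.tag
F
F
E
F
F

Derivation:
After JOIN books (5 rows):
items.rank | items.name | items.tag | items.id | books.id | books.rank | books.score | books.tag
5 | gina | F | 8 | 8 | 9 | 6 | A
5 | gina | F | 8 | 8 | 30 | 5 | D
50 | frank | E | 9 | 9 | 9 | 3 | E
9 | frank | F | 8 | 8 | 9 | 6 | A
9 | frank | F | 8 | 8 | 30 | 5 | D
After WHERE (5 rows):
items.rank | items.name | items.tag | items.id | books.id | books.rank | books.score | books.tag
5 | gina | F | 8 | 8 | 9 | 6 | A
5 | gina | F | 8 | 8 | 30 | 5 | D
50 | frank | E | 9 | 9 | 9 | 3 | E
9 | frank | F | 8 | 8 | 9 | 6 | A
9 | frank | F | 8 | 8 | 30 | 5 | D
After SELECT (5 rows):
items.tag
F
F
E
F
F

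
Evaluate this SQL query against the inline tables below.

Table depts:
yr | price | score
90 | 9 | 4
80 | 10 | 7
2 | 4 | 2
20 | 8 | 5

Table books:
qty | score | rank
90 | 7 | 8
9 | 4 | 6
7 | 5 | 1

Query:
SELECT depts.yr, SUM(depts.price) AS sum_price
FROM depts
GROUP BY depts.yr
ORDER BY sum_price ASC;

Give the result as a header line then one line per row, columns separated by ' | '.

== RESULT ==
depts.yr | sum_price
2 | 4
20 | 8
90 | 9
80 | 10

Derivation:
After GROUP BY (4 rows):
depts.yr | sum_price
90 | 9
80 | 10
2 | 4
20 | 8
After ORDER BY (4 rows):
depts.yr | sum_price
2 | 4
20 | 8
90 | 9
80 | 10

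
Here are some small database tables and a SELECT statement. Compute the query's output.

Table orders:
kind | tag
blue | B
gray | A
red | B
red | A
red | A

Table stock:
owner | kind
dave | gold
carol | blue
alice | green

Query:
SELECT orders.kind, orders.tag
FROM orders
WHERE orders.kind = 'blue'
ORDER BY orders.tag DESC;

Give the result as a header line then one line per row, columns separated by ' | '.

After WHERE (1 rows):
orders.kind | orders.tag
blue | B
After SELECT (1 rows):
orders.kind | orders.tag
blue | B
After ORDER BY (1 rows):
orders.kind | orders.tag
blue | B

== RESULT ==
orders.kind | orders.tag
blue | B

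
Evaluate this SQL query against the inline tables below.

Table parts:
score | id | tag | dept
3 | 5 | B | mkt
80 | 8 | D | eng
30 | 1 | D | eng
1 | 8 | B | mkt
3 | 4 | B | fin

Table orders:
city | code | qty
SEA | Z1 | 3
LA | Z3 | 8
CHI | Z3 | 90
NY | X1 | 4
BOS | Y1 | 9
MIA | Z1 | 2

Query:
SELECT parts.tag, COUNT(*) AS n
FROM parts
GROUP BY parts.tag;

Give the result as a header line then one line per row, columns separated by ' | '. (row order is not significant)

After GROUP BY (2 rows):
parts.tag | n
B | 3
D | 2

== RESULT ==
parts.tag | n
B | 3
D | 2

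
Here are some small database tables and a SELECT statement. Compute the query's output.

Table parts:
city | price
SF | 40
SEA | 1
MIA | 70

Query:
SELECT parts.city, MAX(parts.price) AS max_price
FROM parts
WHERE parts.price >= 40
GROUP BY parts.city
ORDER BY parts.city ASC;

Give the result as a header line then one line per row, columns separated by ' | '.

== RESULT ==
parts.city | max_price
MIA | 70
SF | 40

Derivation:
After WHERE (2 rows):
parts.city | parts.price
SF | 40
MIA | 70
After GROUP BY (2 rows):
parts.city | max_price
SF | 40
MIA | 70
After ORDER BY (2 rows):
parts.city | max_price
MIA | 70
SF | 40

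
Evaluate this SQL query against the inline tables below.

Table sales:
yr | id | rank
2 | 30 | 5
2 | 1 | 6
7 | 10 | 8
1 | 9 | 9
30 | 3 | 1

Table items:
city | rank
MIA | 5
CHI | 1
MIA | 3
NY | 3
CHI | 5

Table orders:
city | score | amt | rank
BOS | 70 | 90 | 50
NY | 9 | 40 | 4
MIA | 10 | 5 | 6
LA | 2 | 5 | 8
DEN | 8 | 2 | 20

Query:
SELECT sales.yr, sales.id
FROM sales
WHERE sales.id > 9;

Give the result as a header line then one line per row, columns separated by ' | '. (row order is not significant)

After WHERE (2 rows):
sales.yr | sales.id | sales.rank
2 | 30 | 5
7 | 10 | 8
After SELECT (2 rows):
sales.yr | sales.id
2 | 30
7 | 10

== RESULT ==
sales.yr | sales.id
2 | 30
7 | 10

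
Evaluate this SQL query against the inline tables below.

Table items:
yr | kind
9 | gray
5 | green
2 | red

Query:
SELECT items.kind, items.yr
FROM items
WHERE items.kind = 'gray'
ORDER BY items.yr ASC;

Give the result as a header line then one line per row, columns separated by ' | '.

After WHERE (1 rows):
items.yr | items.kind
9 | gray
After SELECT (1 rows):
items.kind | items.yr
gray | 9
After ORDER BY (1 rows):
items.kind | items.yr
gray | 9

== RESULT ==
items.kind | items.yr
gray | 9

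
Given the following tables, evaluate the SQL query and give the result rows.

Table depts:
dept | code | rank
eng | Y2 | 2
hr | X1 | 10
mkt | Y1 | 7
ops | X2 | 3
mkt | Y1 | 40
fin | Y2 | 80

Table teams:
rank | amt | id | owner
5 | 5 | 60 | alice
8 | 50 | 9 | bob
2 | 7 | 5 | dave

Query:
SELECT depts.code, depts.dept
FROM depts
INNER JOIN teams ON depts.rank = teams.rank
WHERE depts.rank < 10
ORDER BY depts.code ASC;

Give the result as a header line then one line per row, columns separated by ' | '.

== RESULT ==
depts.code | depts.dept
Y2 | eng

Derivation:
After JOIN teams (1 rows):
depts.dept | depts.code | depts.rank | teams.rank | teams.amt | teams.id | teams.owner
eng | Y2 | 2 | 2 | 7 | 5 | dave
After WHERE (1 rows):
depts.dept | depts.code | depts.rank | teams.rank | teams.amt | teams.id | teams.owner
eng | Y2 | 2 | 2 | 7 | 5 | dave
After SELECT (1 rows):
depts.code | depts.dept
Y2 | eng
After ORDER BY (1 rows):
depts.code | depts.dept
Y2 | eng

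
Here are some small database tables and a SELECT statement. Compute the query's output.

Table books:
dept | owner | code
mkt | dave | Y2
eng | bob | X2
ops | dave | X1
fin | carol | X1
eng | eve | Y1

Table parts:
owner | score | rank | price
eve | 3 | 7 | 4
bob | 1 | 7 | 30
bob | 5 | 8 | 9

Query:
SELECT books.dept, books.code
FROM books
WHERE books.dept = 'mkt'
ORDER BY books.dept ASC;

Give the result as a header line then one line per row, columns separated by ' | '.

After WHERE (1 rows):
books.dept | books.owner | books.code
mkt | dave | Y2
After SELECT (1 rows):
books.dept | books.code
mkt | Y2
After ORDER BY (1 rows):
books.dept | books.code
mkt | Y2

== RESULT ==
books.dept | books.code
mkt | Y2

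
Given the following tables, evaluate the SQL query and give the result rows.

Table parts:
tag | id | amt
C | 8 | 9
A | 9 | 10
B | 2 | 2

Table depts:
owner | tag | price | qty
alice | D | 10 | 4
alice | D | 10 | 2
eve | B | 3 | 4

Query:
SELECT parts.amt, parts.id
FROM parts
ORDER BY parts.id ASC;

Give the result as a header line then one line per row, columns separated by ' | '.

== RESULT ==
parts.amt | parts.id
2 | 2
9 | 8
10 | 9

Derivation:
After SELECT (3 rows):
parts.amt | parts.id
9 | 8
10 | 9
2 | 2
After ORDER BY (3 rows):
parts.amt | parts.id
2 | 2
9 | 8
10 | 9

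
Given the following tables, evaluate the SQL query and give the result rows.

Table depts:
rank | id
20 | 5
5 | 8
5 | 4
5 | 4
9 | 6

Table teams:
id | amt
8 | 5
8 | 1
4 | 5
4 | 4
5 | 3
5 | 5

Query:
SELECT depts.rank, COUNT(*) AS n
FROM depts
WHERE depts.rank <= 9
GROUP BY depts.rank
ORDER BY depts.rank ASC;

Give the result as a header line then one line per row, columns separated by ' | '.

== RESULT ==
depts.rank | n
5 | 3
9 | 1

Derivation:
After WHERE (4 rows):
depts.rank | depts.id
5 | 8
5 | 4
5 | 4
9 | 6
After GROUP BY (2 rows):
depts.rank | n
5 | 3
9 | 1
After ORDER BY (2 rows):
depts.rank | n
5 | 3
9 | 1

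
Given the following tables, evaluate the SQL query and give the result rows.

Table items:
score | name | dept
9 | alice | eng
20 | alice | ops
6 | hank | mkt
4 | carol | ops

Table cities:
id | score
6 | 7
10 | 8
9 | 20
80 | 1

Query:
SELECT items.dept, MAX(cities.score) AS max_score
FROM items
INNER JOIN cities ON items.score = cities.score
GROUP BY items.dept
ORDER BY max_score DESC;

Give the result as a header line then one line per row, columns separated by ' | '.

After JOIN cities (1 rows):
items.score | items.name | items.dept | cities.id | cities.score
20 | alice | ops | 9 | 20
After GROUP BY (1 rows):
items.dept | max_score
ops | 20
After ORDER BY (1 rows):
items.dept | max_score
ops | 20

== RESULT ==
items.dept | max_score
ops | 20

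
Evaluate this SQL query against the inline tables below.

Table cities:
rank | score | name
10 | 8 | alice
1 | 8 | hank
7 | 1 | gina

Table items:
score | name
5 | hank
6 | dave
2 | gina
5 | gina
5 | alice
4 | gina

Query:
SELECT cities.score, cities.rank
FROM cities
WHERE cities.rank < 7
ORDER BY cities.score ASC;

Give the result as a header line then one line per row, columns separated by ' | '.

== RESULT ==
cities.score | cities.rank
8 | 1

Derivation:
After WHERE (1 rows):
cities.rank | cities.score | cities.name
1 | 8 | hank
After SELECT (1 rows):
cities.score | cities.rank
8 | 1
After ORDER BY (1 rows):
cities.score | cities.rank
8 | 1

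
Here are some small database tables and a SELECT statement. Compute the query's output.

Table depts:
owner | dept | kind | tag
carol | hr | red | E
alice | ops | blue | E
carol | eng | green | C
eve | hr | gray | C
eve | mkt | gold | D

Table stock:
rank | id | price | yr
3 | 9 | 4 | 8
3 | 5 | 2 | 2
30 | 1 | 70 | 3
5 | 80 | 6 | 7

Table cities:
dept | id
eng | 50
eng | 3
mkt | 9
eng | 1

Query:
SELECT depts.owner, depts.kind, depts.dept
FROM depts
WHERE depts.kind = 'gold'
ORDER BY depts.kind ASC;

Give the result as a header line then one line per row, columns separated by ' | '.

After WHERE (1 rows):
depts.owner | depts.dept | depts.kind | depts.tag
eve | mkt | gold | D
After SELECT (1 rows):
depts.owner | depts.kind | depts.dept
eve | gold | mkt
After ORDER BY (1 rows):
depts.owner | depts.kind | depts.dept
eve | gold | mkt

== RESULT ==
depts.owner | depts.kind | depts.dept
eve | gold | mkt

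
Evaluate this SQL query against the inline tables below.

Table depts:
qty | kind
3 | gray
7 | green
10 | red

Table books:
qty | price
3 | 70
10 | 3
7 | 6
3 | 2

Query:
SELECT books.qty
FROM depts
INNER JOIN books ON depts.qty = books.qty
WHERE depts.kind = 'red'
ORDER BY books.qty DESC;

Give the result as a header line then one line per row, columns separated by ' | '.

After JOIN books (4 rows):
depts.qty | depts.kind | books.qty | books.price
3 | gray | 3 | 70
3 | gray | 3 | 2
7 | green | 7 | 6
10 | red | 10 | 3
After WHERE (1 rows):
depts.qty | depts.kind | books.qty | books.price
10 | red | 10 | 3
After SELECT (1 rows):
books.qty
10
After ORDER BY (1 rows):
books.qty
10

== RESULT ==
books.qty
10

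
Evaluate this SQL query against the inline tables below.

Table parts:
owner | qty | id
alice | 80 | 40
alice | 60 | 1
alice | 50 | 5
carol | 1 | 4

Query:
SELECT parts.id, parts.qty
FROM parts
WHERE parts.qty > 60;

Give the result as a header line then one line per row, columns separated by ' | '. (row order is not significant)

== RESULT ==
parts.id | parts.qty
40 | 80

Derivation:
After WHERE (1 rows):
parts.owner | parts.qty | parts.id
alice | 80 | 40
After SELECT (1 rows):
parts.id | parts.qty
40 | 80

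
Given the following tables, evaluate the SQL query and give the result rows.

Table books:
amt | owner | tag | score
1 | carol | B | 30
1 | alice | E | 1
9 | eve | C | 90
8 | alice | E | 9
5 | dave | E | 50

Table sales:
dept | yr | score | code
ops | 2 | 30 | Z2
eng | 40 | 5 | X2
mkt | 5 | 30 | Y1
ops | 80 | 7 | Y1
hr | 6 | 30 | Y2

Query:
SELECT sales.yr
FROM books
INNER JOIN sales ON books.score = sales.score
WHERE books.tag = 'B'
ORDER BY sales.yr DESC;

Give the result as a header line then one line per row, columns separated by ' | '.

After JOIN sales (3 rows):
books.amt | books.owner | books.tag | books.score | sales.dept | sales.yr | sales.score | sales.code
1 | carol | B | 30 | ops | 2 | 30 | Z2
1 | carol | B | 30 | mkt | 5 | 30 | Y1
1 | carol | B | 30 | hr | 6 | 30 | Y2
After WHERE (3 rows):
books.amt | books.owner | books.tag | books.score | sales.dept | sales.yr | sales.score | sales.code
1 | carol | B | 30 | ops | 2 | 30 | Z2
1 | carol | B | 30 | mkt | 5 | 30 | Y1
1 | carol | B | 30 | hr | 6 | 30 | Y2
After SELECT (3 rows):
sales.yr
2
5
6
After ORDER BY (3 rows):
sales.yr
6
5
2

== RESULT ==
sales.yr
6
5
2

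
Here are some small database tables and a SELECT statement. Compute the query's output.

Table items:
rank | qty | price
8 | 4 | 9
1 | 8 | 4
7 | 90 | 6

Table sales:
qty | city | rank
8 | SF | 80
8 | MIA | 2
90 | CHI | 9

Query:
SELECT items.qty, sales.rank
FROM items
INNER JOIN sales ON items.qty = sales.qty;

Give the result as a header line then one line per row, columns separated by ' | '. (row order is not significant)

== RESULT ==
items.qty | sales.rank
8 | 80
8 | 2
90 | 9

Derivation:
After JOIN sales (3 rows):
items.rank | items.qty | items.price | sales.qty | sales.city | sales.rank
1 | 8 | 4 | 8 | SF | 80
1 | 8 | 4 | 8 | MIA | 2
7 | 90 | 6 | 90 | CHI | 9
After SELECT (3 rows):
items.qty | sales.rank
8 | 80
8 | 2
90 | 9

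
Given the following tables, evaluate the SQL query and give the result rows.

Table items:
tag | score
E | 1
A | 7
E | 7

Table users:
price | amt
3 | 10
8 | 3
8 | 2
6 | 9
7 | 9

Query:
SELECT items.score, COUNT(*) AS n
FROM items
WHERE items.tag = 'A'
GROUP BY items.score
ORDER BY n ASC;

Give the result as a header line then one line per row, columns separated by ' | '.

After WHERE (1 rows):
items.tag | items.score
A | 7
After GROUP BY (1 rows):
items.score | n
7 | 1
After ORDER BY (1 rows):
items.score | n
7 | 1

== RESULT ==
items.score | n
7 | 1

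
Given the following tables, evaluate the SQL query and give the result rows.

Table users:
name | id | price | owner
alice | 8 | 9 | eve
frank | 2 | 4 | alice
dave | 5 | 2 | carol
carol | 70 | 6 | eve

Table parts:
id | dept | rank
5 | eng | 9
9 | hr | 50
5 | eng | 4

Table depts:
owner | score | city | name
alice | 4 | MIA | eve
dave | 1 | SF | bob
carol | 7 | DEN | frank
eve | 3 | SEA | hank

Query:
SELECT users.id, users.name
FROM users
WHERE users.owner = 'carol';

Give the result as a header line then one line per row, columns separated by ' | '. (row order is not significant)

After WHERE (1 rows):
users.name | users.id | users.price | users.owner
dave | 5 | 2 | carol
After SELECT (1 rows):
users.id | users.name
5 | dave

== RESULT ==
users.id | users.name
5 | dave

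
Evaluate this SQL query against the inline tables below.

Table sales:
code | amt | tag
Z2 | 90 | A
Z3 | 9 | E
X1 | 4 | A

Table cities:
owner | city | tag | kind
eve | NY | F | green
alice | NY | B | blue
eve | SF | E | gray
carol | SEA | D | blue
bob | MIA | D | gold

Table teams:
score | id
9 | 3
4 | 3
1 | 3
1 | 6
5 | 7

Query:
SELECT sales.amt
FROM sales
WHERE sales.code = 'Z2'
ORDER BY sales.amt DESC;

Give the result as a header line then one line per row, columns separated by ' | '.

After WHERE (1 rows):
sales.code | sales.amt | sales.tag
Z2 | 90 | A
After SELECT (1 rows):
sales.amt
90
After ORDER BY (1 rows):
sales.amt
90

== RESULT ==
sales.amt
90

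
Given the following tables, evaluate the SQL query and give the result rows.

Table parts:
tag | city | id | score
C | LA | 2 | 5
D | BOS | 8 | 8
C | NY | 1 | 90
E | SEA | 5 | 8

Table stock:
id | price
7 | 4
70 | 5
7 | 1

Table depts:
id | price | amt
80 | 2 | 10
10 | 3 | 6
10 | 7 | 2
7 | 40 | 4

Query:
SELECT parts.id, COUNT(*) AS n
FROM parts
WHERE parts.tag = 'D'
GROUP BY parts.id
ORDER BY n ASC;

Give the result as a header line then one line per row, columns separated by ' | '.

== RESULT ==
parts.id | n
8 | 1

Derivation:
After WHERE (1 rows):
parts.tag | parts.city | parts.id | parts.score
D | BOS | 8 | 8
After GROUP BY (1 rows):
parts.id | n
8 | 1
After ORDER BY (1 rows):
parts.id | n
8 | 1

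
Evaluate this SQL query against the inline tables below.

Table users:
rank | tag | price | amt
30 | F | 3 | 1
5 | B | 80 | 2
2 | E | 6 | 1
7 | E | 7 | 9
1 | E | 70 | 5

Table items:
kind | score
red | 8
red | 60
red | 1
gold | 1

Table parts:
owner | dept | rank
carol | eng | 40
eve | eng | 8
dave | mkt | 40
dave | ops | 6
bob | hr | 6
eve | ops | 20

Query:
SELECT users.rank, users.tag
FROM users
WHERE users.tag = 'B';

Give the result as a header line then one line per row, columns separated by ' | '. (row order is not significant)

After WHERE (1 rows):
users.rank | users.tag | users.price | users.amt
5 | B | 80 | 2
After SELECT (1 rows):
users.rank | users.tag
5 | B

== RESULT ==
users.rank | users.tag
5 | B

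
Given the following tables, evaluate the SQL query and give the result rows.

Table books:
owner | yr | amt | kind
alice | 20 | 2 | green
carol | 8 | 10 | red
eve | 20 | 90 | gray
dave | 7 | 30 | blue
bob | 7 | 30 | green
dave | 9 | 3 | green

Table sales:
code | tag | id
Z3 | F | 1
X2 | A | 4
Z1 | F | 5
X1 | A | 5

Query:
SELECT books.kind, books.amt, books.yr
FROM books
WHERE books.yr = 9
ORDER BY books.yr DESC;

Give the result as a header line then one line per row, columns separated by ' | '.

== RESULT ==
books.kind | books.amt | books.yr
green | 3 | 9

Derivation:
After WHERE (1 rows):
books.owner | books.yr | books.amt | books.kind
dave | 9 | 3 | green
After SELECT (1 rows):
books.kind | books.amt | books.yr
green | 3 | 9
After ORDER BY (1 rows):
books.kind | books.amt | books.yr
green | 3 | 9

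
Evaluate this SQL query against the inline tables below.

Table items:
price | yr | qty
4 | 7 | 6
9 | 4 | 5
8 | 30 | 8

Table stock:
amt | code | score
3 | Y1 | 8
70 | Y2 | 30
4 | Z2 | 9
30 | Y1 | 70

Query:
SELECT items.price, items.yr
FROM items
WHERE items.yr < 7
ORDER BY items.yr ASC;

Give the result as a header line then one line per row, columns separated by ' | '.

After WHERE (1 rows):
items.price | items.yr | items.qty
9 | 4 | 5
After SELECT (1 rows):
items.price | items.yr
9 | 4
After ORDER BY (1 rows):
items.price | items.yr
9 | 4

== RESULT ==
items.price | items.yr
9 | 4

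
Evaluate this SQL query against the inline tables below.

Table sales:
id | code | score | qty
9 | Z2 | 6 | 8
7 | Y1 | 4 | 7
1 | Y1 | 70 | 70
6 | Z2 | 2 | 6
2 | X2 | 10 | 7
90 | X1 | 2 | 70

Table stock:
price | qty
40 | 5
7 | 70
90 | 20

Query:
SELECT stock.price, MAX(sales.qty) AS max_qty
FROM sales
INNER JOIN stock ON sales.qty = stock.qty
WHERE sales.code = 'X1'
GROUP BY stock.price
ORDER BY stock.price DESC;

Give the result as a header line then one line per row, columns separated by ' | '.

== RESULT ==
stock.price | max_qty
7 | 70

Derivation:
After JOIN stock (2 rows):
sales.id | sales.code | sales.score | sales.qty | stock.price | stock.qty
1 | Y1 | 70 | 70 | 7 | 70
90 | X1 | 2 | 70 | 7 | 70
After WHERE (1 rows):
sales.id | sales.code | sales.score | sales.qty | stock.price | stock.qty
90 | X1 | 2 | 70 | 7 | 70
After GROUP BY (1 rows):
stock.price | max_qty
7 | 70
After ORDER BY (1 rows):
stock.price | max_qty
7 | 70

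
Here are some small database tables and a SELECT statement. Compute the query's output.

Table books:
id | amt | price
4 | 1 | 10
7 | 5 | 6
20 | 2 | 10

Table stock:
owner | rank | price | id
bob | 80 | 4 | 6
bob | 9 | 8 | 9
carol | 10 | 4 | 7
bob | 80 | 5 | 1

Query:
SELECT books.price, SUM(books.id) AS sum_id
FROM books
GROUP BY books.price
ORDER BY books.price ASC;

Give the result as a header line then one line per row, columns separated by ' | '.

== RESULT ==
books.price | sum_id
6 | 7
10 | 24

Derivation:
After GROUP BY (2 rows):
books.price | sum_id
10 | 24
6 | 7
After ORDER BY (2 rows):
books.price | sum_id
6 | 7
10 | 24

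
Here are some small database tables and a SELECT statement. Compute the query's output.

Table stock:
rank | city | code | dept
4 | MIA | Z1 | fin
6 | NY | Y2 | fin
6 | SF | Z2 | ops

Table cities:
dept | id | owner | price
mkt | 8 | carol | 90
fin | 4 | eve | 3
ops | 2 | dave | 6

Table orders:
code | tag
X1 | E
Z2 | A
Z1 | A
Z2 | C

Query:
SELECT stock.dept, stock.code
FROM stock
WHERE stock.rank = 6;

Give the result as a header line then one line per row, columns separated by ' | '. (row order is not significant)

== RESULT ==
stock.dept | stock.code
fin | Y2
ops | Z2

Derivation:
After WHERE (2 rows):
stock.rank | stock.city | stock.code | stock.dept
6 | NY | Y2 | fin
6 | SF | Z2 | ops
After SELECT (2 rows):
stock.dept | stock.code
fin | Y2
ops | Z2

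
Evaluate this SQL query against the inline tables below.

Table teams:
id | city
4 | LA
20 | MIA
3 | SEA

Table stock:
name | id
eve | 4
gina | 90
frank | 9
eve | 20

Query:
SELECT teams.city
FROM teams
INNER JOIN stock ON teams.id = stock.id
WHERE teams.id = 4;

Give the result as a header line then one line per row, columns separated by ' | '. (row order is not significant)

== RESULT ==
teams.city
LA

Derivation:
After JOIN stock (2 rows):
teams.id | teams.city | stock.name | stock.id
4 | LA | eve | 4
20 | MIA | eve | 20
After WHERE (1 rows):
teams.id | teams.city | stock.name | stock.id
4 | LA | eve | 4
After SELECT (1 rows):
teams.city
LA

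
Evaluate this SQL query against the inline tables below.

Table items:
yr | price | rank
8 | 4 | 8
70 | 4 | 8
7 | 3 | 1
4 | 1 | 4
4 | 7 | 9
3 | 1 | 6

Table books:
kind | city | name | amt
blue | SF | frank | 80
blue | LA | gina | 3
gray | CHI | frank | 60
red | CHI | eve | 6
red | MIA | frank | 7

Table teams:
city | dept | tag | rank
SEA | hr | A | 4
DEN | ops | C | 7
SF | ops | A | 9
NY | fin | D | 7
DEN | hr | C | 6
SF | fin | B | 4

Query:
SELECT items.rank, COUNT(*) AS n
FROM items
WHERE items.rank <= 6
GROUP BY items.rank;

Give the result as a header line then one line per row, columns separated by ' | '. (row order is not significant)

After WHERE (3 rows):
items.yr | items.price | items.rank
7 | 3 | 1
4 | 1 | 4
3 | 1 | 6
After GROUP BY (3 rows):
items.rank | n
1 | 1
4 | 1
6 | 1

== RESULT ==
items.rank | n
1 | 1
4 | 1
6 | 1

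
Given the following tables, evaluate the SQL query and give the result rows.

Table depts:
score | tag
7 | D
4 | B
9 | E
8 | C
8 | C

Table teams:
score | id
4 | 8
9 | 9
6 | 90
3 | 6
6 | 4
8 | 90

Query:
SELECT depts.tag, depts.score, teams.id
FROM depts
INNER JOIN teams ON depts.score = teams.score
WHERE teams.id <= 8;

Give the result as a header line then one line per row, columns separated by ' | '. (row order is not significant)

== RESULT ==
depts.tag | depts.score | teams.id
B | 4 | 8

Derivation:
After JOIN teams (4 rows):
depts.score | depts.tag | teams.score | teams.id
4 | B | 4 | 8
9 | E | 9 | 9
8 | C | 8 | 90
8 | C | 8 | 90
After WHERE (1 rows):
depts.score | depts.tag | teams.score | teams.id
4 | B | 4 | 8
After SELECT (1 rows):
depts.tag | depts.score | teams.id
B | 4 | 8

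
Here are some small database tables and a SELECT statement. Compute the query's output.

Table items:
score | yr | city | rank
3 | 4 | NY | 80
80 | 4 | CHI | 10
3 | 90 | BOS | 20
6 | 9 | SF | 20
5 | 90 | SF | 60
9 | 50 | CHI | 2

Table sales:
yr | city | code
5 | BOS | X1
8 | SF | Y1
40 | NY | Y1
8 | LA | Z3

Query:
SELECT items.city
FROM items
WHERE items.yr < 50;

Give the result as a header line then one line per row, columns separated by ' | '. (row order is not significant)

After WHERE (3 rows):
items.score | items.yr | items.city | items.rank
3 | 4 | NY | 80
80 | 4 | CHI | 10
6 | 9 | SF | 20
After SELECT (3 rows):
items.city
NY
CHI
SF

== RESULT ==
items.city
NY
CHI
SF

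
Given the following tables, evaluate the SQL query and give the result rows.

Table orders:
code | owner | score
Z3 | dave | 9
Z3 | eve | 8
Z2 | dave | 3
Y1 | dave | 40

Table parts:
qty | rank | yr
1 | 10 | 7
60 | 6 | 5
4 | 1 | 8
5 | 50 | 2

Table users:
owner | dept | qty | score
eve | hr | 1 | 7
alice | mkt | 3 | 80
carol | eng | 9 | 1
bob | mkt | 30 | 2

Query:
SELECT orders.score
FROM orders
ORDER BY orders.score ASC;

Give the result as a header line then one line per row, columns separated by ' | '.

== RESULT ==
orders.score
3
8
9
40

Derivation:
After SELECT (4 rows):
orders.score
9
8
3
40
After ORDER BY (4 rows):
orders.score
3
8
9
40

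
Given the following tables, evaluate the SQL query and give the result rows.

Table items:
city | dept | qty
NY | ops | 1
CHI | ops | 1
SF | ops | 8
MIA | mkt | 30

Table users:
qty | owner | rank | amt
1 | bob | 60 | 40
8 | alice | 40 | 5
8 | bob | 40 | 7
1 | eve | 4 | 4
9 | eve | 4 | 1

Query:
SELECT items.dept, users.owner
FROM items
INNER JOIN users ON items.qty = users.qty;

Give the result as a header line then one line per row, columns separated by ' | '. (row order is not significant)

== RESULT ==
items.dept | users.owner
ops | bob
ops | eve
ops | bob
ops | eve
ops | alice
ops | bob

Derivation:
After JOIN users (6 rows):
items.city | items.dept | items.qty | users.qty | users.owner | users.rank | users.amt
NY | ops | 1 | 1 | bob | 60 | 40
NY | ops | 1 | 1 | eve | 4 | 4
CHI | ops | 1 | 1 | bob | 60 | 40
CHI | ops | 1 | 1 | eve | 4 | 4
SF | ops | 8 | 8 | alice | 40 | 5
SF | ops | 8 | 8 | bob | 40 | 7
After SELECT (6 rows):
items.dept | users.owner
ops | bob
ops | eve
ops | bob
ops | eve
ops | alice
ops | bob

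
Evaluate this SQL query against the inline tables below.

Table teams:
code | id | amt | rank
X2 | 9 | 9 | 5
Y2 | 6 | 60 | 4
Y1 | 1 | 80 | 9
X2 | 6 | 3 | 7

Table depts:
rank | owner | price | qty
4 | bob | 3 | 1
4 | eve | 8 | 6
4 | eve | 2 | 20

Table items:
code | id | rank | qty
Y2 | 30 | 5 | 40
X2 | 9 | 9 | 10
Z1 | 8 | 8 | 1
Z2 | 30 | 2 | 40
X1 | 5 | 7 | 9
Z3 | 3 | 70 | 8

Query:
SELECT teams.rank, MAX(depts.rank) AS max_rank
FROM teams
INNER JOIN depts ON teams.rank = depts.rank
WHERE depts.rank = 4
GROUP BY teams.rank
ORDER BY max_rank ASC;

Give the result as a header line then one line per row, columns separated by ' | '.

After JOIN depts (3 rows):
teams.code | teams.id | teams.amt | teams.rank | depts.rank | depts.owner | depts.price | depts.qty
Y2 | 6 | 60 | 4 | 4 | bob | 3 | 1
Y2 | 6 | 60 | 4 | 4 | eve | 8 | 6
Y2 | 6 | 60 | 4 | 4 | eve | 2 | 20
After WHERE (3 rows):
teams.code | teams.id | teams.amt | teams.rank | depts.rank | depts.owner | depts.price | depts.qty
Y2 | 6 | 60 | 4 | 4 | bob | 3 | 1
Y2 | 6 | 60 | 4 | 4 | eve | 8 | 6
Y2 | 6 | 60 | 4 | 4 | eve | 2 | 20
After GROUP BY (1 rows):
teams.rank | max_rank
4 | 4
After ORDER BY (1 rows):
teams.rank | max_rank
4 | 4

== RESULT ==
teams.rank | max_rank
4 | 4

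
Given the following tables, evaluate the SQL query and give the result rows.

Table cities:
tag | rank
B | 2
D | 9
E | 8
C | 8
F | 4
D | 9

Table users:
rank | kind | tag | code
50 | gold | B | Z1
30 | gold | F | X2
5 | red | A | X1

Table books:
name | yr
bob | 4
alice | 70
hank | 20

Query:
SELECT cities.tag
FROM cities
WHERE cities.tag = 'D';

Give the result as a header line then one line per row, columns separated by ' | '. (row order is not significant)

After WHERE (2 rows):
cities.tag | cities.rank
D | 9
D | 9
After SELECT (2 rows):
cities.tag
D
D

== RESULT ==
cities.tag
D
D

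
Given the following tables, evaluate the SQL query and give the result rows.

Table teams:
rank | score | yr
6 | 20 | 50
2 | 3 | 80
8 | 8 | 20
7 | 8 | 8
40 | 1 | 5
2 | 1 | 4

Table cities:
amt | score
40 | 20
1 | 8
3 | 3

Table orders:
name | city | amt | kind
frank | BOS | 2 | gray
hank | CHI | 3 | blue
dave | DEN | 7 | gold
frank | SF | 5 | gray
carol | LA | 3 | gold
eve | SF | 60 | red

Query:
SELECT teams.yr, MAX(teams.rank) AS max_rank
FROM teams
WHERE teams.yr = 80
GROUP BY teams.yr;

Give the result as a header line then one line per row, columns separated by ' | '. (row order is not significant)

After WHERE (1 rows):
teams.rank | teams.score | teams.yr
2 | 3 | 80
After GROUP BY (1 rows):
teams.yr | max_rank
80 | 2

== RESULT ==
teams.yr | max_rank
80 | 2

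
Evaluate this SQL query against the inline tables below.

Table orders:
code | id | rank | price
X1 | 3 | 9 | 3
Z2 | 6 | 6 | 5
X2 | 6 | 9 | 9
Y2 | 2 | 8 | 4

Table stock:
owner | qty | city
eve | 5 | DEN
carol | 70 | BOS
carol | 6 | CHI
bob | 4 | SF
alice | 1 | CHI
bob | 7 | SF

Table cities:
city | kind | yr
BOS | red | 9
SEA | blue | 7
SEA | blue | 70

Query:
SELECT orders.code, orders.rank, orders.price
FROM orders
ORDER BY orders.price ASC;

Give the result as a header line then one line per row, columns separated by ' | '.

== RESULT ==
orders.code | orders.rank | orders.price
X1 | 9 | 3
Y2 | 8 | 4
Z2 | 6 | 5
X2 | 9 | 9

Derivation:
After SELECT (4 rows):
orders.code | orders.rank | orders.price
X1 | 9 | 3
Z2 | 6 | 5
X2 | 9 | 9
Y2 | 8 | 4
After ORDER BY (4 rows):
orders.code | orders.rank | orders.price
X1 | 9 | 3
Y2 | 8 | 4
Z2 | 6 | 5
X2 | 9 | 9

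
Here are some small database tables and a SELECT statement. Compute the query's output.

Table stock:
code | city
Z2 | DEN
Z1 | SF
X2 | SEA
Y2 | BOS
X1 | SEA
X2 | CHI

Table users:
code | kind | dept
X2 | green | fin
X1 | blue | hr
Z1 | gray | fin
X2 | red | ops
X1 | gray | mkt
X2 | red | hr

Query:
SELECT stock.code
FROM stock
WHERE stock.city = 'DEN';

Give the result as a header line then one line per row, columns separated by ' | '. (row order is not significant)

== RESULT ==
stock.code
Z2

Derivation:
After WHERE (1 rows):
stock.code | stock.city
Z2 | DEN
After SELECT (1 rows):
stock.code
Z2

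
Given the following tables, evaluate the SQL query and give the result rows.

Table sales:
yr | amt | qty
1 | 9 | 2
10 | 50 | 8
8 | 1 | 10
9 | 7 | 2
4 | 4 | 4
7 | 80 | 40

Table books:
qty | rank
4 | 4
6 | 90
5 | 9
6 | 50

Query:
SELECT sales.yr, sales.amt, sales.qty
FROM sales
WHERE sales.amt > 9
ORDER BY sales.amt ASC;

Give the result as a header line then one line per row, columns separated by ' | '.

After WHERE (2 rows):
sales.yr | sales.amt | sales.qty
10 | 50 | 8
7 | 80 | 40
After SELECT (2 rows):
sales.yr | sales.amt | sales.qty
10 | 50 | 8
7 | 80 | 40
After ORDER BY (2 rows):
sales.yr | sales.amt | sales.qty
10 | 50 | 8
7 | 80 | 40

== RESULT ==
sales.yr | sales.amt | sales.qty
10 | 50 | 8
7 | 80 | 40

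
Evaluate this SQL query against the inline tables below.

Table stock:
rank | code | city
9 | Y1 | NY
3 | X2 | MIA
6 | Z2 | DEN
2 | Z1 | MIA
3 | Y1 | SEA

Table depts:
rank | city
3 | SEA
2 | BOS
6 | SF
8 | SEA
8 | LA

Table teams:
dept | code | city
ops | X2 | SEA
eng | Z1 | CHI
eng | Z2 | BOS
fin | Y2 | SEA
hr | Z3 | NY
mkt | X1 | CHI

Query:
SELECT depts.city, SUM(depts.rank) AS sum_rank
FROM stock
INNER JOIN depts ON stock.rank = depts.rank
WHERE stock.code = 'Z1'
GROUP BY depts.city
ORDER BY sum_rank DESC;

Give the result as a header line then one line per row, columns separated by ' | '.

== RESULT ==
depts.city | sum_rank
BOS | 2

Derivation:
After JOIN depts (4 rows):
stock.rank | stock.code | stock.city | depts.rank | depts.city
3 | X2 | MIA | 3 | SEA
6 | Z2 | DEN | 6 | SF
2 | Z1 | MIA | 2 | BOS
3 | Y1 | SEA | 3 | SEA
After WHERE (1 rows):
stock.rank | stock.code | stock.city | depts.rank | depts.city
2 | Z1 | MIA | 2 | BOS
After GROUP BY (1 rows):
depts.city | sum_rank
BOS | 2
After ORDER BY (1 rows):
depts.city | sum_rank
BOS | 2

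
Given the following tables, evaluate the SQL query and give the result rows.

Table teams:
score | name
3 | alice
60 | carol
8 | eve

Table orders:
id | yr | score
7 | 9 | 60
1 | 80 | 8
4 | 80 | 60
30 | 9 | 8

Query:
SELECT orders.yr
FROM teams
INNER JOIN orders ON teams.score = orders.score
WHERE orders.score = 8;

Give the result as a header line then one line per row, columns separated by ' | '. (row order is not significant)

After JOIN orders (4 rows):
teams.score | teams.name | orders.id | orders.yr | orders.score
60 | carol | 7 | 9 | 60
60 | carol | 4 | 80 | 60
8 | eve | 1 | 80 | 8
8 | eve | 30 | 9 | 8
After WHERE (2 rows):
teams.score | teams.name | orders.id | orders.yr | orders.score
8 | eve | 1 | 80 | 8
8 | eve | 30 | 9 | 8
After SELECT (2 rows):
orders.yr
80
9

== RESULT ==
orders.yr
80
9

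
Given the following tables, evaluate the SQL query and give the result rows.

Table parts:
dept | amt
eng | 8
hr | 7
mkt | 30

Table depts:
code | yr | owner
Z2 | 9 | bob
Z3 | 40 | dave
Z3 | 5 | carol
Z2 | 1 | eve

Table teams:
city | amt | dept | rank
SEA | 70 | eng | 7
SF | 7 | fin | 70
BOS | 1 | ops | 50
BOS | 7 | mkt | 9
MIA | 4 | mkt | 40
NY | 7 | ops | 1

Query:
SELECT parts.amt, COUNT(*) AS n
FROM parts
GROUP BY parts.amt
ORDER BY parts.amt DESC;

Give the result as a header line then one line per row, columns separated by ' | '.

== RESULT ==
parts.amt | n
30 | 1
8 | 1
7 | 1

Derivation:
After GROUP BY (3 rows):
parts.amt | n
8 | 1
7 | 1
30 | 1
After ORDER BY (3 rows):
parts.amt | n
30 | 1
8 | 1
7 | 1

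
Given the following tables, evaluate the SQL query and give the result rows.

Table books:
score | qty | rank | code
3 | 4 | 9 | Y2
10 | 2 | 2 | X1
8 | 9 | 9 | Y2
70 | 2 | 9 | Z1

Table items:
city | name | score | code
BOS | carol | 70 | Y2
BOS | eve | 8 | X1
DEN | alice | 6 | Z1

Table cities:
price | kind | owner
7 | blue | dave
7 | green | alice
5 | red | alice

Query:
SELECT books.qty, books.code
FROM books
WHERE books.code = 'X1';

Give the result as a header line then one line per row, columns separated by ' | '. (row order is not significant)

After WHERE (1 rows):
books.score | books.qty | books.rank | books.code
10 | 2 | 2 | X1
After SELECT (1 rows):
books.qty | books.code
2 | X1

== RESULT ==
books.qty | books.code
2 | X1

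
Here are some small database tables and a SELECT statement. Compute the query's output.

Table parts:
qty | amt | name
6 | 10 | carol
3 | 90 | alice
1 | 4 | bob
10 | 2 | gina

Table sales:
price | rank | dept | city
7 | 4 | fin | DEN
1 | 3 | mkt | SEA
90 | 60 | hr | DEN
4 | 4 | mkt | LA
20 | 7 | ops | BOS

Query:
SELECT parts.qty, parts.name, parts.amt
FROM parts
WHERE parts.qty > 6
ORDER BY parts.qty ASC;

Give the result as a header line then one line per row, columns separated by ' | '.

After WHERE (1 rows):
parts.qty | parts.amt | parts.name
10 | 2 | gina
After SELECT (1 rows):
parts.qty | parts.name | parts.amt
10 | gina | 2
After ORDER BY (1 rows):
parts.qty | parts.name | parts.amt
10 | gina | 2

== RESULT ==
parts.qty | parts.name | parts.amt
10 | gina | 2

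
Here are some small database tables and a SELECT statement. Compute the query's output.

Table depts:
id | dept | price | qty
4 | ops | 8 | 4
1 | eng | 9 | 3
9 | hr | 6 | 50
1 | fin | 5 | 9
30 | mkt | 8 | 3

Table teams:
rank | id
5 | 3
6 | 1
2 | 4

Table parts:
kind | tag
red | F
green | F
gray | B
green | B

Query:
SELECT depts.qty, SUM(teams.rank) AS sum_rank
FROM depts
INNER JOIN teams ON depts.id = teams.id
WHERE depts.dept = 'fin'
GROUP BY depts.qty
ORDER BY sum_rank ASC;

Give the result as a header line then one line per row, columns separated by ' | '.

== RESULT ==
depts.qty | sum_rank
9 | 6

Derivation:
After JOIN teams (3 rows):
depts.id | depts.dept | depts.price | depts.qty | teams.rank | teams.id
4 | ops | 8 | 4 | 2 | 4
1 | eng | 9 | 3 | 6 | 1
1 | fin | 5 | 9 | 6 | 1
After WHERE (1 rows):
depts.id | depts.dept | depts.price | depts.qty | teams.rank | teams.id
1 | fin | 5 | 9 | 6 | 1
After GROUP BY (1 rows):
depts.qty | sum_rank
9 | 6
After ORDER BY (1 rows):
depts.qty | sum_rank
9 | 6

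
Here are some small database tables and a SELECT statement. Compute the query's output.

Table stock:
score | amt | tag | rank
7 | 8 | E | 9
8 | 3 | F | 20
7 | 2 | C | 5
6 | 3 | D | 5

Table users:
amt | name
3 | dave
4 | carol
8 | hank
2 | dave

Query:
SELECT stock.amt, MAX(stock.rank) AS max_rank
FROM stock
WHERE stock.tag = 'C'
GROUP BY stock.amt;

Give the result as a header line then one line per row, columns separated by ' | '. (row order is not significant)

After WHERE (1 rows):
stock.score | stock.amt | stock.tag | stock.rank
7 | 2 | C | 5
After GROUP BY (1 rows):
stock.amt | max_rank
2 | 5

== RESULT ==
stock.amt | max_rank
2 | 5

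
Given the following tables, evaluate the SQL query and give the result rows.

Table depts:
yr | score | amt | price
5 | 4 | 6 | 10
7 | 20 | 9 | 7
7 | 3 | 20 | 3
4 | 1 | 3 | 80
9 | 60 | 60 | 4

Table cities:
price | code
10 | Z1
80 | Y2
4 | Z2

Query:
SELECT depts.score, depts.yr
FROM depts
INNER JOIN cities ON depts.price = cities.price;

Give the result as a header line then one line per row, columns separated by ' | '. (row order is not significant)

== RESULT ==
depts.score | depts.yr
4 | 5
1 | 4
60 | 9

Derivation:
After JOIN cities (3 rows):
depts.yr | depts.score | depts.amt | depts.price | cities.price | cities.code
5 | 4 | 6 | 10 | 10 | Z1
4 | 1 | 3 | 80 | 80 | Y2
9 | 60 | 60 | 4 | 4 | Z2
After SELECT (3 rows):
depts.score | depts.yr
4 | 5
1 | 4
60 | 9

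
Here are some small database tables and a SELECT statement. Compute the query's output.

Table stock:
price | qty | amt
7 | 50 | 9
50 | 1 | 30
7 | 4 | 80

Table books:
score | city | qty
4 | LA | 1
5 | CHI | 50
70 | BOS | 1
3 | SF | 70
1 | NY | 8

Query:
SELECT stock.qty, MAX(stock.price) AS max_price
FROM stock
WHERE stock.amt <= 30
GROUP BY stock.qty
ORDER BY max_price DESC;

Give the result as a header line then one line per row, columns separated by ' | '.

After WHERE (2 rows):
stock.price | stock.qty | stock.amt
7 | 50 | 9
50 | 1 | 30
After GROUP BY (2 rows):
stock.qty | max_price
50 | 7
1 | 50
After ORDER BY (2 rows):
stock.qty | max_price
1 | 50
50 | 7

== RESULT ==
stock.qty | max_price
1 | 50
50 | 7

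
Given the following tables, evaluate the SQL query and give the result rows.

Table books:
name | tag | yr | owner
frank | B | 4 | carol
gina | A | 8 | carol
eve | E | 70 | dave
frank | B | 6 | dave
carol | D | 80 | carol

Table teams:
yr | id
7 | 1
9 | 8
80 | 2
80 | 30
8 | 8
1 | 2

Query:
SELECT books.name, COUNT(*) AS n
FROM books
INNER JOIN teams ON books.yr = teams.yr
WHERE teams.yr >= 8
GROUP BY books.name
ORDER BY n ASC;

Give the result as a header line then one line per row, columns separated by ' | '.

After JOIN teams (3 rows):
books.name | books.tag | books.yr | books.owner | teams.yr | teams.id
gina | A | 8 | carol | 8 | 8
carol | D | 80 | carol | 80 | 2
carol | D | 80 | carol | 80 | 30
After WHERE (3 rows):
books.name | books.tag | books.yr | books.owner | teams.yr | teams.id
gina | A | 8 | carol | 8 | 8
carol | D | 80 | carol | 80 | 2
carol | D | 80 | carol | 80 | 30
After GROUP BY (2 rows):
books.name | n
gina | 1
carol | 2
After ORDER BY (2 rows):
books.name | n
gina | 1
carol | 2

== RESULT ==
books.name | n
gina | 1
carol | 2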